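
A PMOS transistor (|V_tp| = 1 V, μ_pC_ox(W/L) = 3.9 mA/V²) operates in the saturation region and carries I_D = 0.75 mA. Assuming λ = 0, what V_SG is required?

V_SG = 1.62 V

In saturation I_D = ½ k_p (V_SG − |V_tp|)², so V_SG − |V_tp| = √(2 I_D / k_p) = √(2 × 0.75 / 3.9) = 0.62 V.
V_SG = 1 + 0.62 = 1.62 V.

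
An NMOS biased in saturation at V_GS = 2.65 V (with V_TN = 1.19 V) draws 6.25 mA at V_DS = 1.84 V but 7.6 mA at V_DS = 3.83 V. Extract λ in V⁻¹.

λ = 0.136 V⁻¹

With V_GS fixed, I_D ∝ (1 + λ V_DS) in saturation, so I_D2/I_D1 = (1 + λ V_DS2)/(1 + λ V_DS1).
7.6/6.25 = 1.216 = (1 + 3.83 λ)/(1 + 1.84 λ).
Solving: λ (I_D1 V_DS2 − I_D2 V_DS1) = I_D2 − I_D1, so λ = (7.6 − 6.25) / (6.25 × 3.83 − 7.6 × 1.84) = 1.35 / 9.95 = 0.136 V⁻¹.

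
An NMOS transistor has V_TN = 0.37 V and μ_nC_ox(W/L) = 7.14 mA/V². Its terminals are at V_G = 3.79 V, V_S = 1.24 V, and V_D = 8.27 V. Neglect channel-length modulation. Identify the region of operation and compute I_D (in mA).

V_GS = V_G − V_S = 3.79 − 1.24 = 2.55 V; V_DS = V_D − V_S = 8.27 − 1.24 = 7.03 V.
V_ov = V_GS − V_TN = 2.55 − 0.37 = 2.18 V.
Since V_DS = 7.03 V ≥ V_ov = 2.18 V, the device is in saturation.
I_D = ½ k_n V_ov² = 0.5 × 7.14 × 2.18² = 17 mA.

Saturation; I_D = 17.0 mA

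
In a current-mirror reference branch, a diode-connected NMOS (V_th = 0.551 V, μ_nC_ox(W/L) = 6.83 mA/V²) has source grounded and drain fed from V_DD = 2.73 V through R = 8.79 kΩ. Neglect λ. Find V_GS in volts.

V_GS = 0.804 V

With gate tied to drain, V_GS = V_DS ≥ V_GS − V_th, so the device is in saturation.
KCL at the drain: ½ k_n (V_GS − V_th)² = (V_DD − V_GS)/R.
Let x = V_GS − 0.551. Then 30 x² + x − 2.179 = 0, giving x = 0.253 V (positive root), so V_GS = 0.804 V.
I_D = (V_DD − V_GS)/R = (2.73 − 0.804) / 8.79 = 0.219 mA.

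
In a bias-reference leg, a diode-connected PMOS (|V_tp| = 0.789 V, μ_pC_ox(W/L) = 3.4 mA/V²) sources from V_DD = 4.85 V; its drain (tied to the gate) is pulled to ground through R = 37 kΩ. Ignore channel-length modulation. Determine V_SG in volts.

V_SG = 1.04 V

With gate tied to drain, V_SG = V_SD ≥ V_SG − |V_tp|, so the device is in saturation.
KCL at the drain: ½ k_p (V_SG − |V_tp|)² = (V_DD − V_SG)/R.
Let x = V_SG − 0.789. Then 62.9 x² + x − 4.061 = 0, giving x = 0.246 V (positive root), so V_SG = 1.04 V.
I_D = (V_DD − V_SG)/R = (4.85 − 1.04) / 37 = 0.103 mA.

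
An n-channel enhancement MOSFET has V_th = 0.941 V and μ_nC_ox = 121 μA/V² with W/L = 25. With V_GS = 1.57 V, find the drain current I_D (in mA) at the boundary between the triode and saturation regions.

At the boundary V_DS = V_ov = V_GS − V_th = 1.57 − 0.941 = 0.629 V.
k_n = μ_nC_ox · (W/L) = 3.025 mA/V².
I_D = ½ k_n V_ov² = 0.5 × 3.025 × 0.629² = 0.598 mA.

I_D = 0.598 mA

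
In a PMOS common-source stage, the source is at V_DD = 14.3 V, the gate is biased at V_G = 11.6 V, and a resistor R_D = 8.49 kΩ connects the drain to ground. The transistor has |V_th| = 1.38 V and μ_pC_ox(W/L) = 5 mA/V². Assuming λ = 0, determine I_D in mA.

V_SG = V_DD − V_G = 14.3 − 11.6 = 2.7 V, so V_ov = 2.7 − 1.38 = 1.32 V.
Assume saturation: I_D = ½ k_p V_ov² = 0.5 × 5 × 1.32² = 4.36 mA, giving V_SD = V_DD − I_D R_D = 14.3 − 4.36 × 8.49 = -22.7 V.
But -22.7 V < V_ov = 1.32 V, so the device is actually in triode.
In triode I_D = k_p[V_ov V_SD − ½ V_SD²] and I_D = (V_DD − V_SD)/R_D. Equating: 21.2 V_SD² − 57.03 V_SD + 14.3 = 0, giving V_SD = 0.28 V (the root below V_ov).
I_D = (14.3 − 0.28) / 8.49 = 1.65 mA.

I_D = 1.65 mA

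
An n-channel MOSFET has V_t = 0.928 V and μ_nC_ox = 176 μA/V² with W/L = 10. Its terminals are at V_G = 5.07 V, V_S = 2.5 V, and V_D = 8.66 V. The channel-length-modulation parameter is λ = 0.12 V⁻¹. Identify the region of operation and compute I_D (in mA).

Saturation; I_D = 4.13 mA

V_GS = V_G − V_S = 5.07 − 2.5 = 2.57 V; V_DS = V_D − V_S = 8.66 − 2.5 = 6.16 V.
k_n = μ_nC_ox · (W/L) = 1.76 mA/V².
V_ov = V_GS − V_t = 2.57 − 0.928 = 1.64 V.
Since V_DS = 6.16 V ≥ V_ov = 1.64 V, the device is in saturation.
I_D = ½ k_n V_ov² (1 + λ V_DS) = 0.5 × 1.76 × 1.64² × (1 + 0.12 × 6.16) = 4.13 mA.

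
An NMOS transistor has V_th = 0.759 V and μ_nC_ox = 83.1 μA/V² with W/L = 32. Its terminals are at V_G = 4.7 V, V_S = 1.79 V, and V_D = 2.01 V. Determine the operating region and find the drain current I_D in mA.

Triode; I_D = 1.19 mA

V_GS = V_G − V_S = 4.7 − 1.79 = 2.91 V; V_DS = V_D − V_S = 2.01 − 1.79 = 0.22 V.
k_n = μ_nC_ox · (W/L) = 2.659 mA/V².
V_ov = V_GS − V_th = 2.91 − 0.759 = 2.15 V.
Since V_DS = 0.22 V < V_ov = 2.15 V, the device is in the triode region.
I_D = k_n [V_ov · V_DS − ½ V_DS²] = 2.659 × [2.15 × 0.22 − 0.5 × 0.22²] = 1.19 mA.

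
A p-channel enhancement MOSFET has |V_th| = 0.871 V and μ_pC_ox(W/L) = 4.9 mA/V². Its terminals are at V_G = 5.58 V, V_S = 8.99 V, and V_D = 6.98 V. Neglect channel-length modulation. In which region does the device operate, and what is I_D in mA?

Triode; I_D = 15.1 mA

V_SG = V_S − V_G = 8.99 − 5.58 = 3.41 V; V_SD = V_S − V_D = 8.99 − 6.98 = 2.01 V.
V_ov = V_SG − |V_th| = 3.41 − 0.871 = 2.54 V.
Since V_SD = 2.01 V < V_ov = 2.54 V, the device is in the triode region.
I_D = k_p [V_ov · V_SD − ½ V_SD²] = 4.9 × [2.54 × 2.01 − 0.5 × 2.01²] = 15.1 mA.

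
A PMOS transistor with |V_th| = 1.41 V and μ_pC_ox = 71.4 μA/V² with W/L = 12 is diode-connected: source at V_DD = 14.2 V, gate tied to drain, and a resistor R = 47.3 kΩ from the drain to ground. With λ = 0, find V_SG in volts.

With gate tied to drain, V_SG = V_SD ≥ V_SG − |V_th|, so the device is in saturation.
k_p = μ_pC_ox · (W/L) = 0.8568 mA/V².
KCL at the drain: ½ k_p (V_SG − |V_th|)² = (V_DD − V_SG)/R.
Let x = V_SG − 1.41. Then 20.3 x² + x − 12.79 = 0, giving x = 0.77 V (positive root), so V_SG = 2.18 V.
I_D = (V_DD − V_SG)/R = (14.2 − 2.18) / 47.3 = 0.254 mA.

V_SG = 2.18 V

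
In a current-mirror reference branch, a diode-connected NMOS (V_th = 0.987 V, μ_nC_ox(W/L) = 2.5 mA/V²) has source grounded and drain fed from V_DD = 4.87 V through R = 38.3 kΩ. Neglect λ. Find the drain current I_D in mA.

I_D = 0.0942 mA

With gate tied to drain, V_GS = V_DS ≥ V_GS − V_th, so the device is in saturation.
KCL at the drain: ½ k_n (V_GS − V_th)² = (V_DD − V_GS)/R.
Let x = V_GS − 0.987. Then 47.9 x² + x − 3.883 = 0, giving x = 0.275 V (positive root), so V_GS = 1.26 V.
I_D = (V_DD − V_GS)/R = (4.87 − 1.26) / 38.3 = 0.0942 mA.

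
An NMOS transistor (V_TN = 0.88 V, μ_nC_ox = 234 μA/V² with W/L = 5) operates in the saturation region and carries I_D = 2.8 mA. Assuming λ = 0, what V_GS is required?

k_n = μ_nC_ox · (W/L) = 1.17 mA/V².
In saturation I_D = ½ k_n (V_GS − V_TN)², so V_GS − V_TN = √(2 I_D / k_n) = √(2 × 2.8 / 1.17) = 2.19 V.
V_GS = 0.88 + 2.19 = 3.07 V.

V_GS = 3.07 V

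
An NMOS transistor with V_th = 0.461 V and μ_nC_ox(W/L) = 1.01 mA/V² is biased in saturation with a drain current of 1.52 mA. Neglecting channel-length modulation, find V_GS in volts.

V_GS = 2.20 V

In saturation I_D = ½ k_n (V_GS − V_th)², so V_GS − V_th = √(2 I_D / k_n) = √(2 × 1.52 / 1.01) = 1.73 V.
V_GS = 0.461 + 1.73 = 2.2 V.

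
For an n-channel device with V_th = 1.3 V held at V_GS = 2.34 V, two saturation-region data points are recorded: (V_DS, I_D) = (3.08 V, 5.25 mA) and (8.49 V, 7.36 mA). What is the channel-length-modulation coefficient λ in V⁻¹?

With V_GS fixed, I_D ∝ (1 + λ V_DS) in saturation, so I_D2/I_D1 = (1 + λ V_DS2)/(1 + λ V_DS1).
7.36/5.25 = 1.402 = (1 + 8.49 λ)/(1 + 3.08 λ).
Solving: λ (I_D1 V_DS2 − I_D2 V_DS1) = I_D2 − I_D1, so λ = (7.36 − 5.25) / (5.25 × 8.49 − 7.36 × 3.08) = 2.11 / 21.9 = 0.0963 V⁻¹.

λ = 0.0963 V⁻¹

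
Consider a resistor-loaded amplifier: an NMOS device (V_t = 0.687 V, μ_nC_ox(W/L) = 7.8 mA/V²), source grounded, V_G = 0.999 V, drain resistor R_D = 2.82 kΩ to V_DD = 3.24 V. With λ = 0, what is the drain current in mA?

I_D = 0.380 mA

V_GS = V_G = 0.999 V, so V_ov = 0.999 − 0.687 = 0.312 V.
Assume saturation: I_D = ½ k_n V_ov² = 0.5 × 7.8 × 0.312² = 0.38 mA, giving V_DS = V_DD − I_D R_D = 3.24 − 0.38 × 2.82 = 2.17 V.
V_DS = 2.17 V ≥ V_ov = 0.312 V, confirming saturation.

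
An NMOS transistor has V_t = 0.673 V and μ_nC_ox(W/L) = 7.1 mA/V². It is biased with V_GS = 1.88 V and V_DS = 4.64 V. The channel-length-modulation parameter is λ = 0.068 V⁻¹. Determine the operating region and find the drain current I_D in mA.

Saturation; I_D = 6.80 mA

V_ov = V_GS − V_t = 1.88 − 0.673 = 1.21 V.
Since V_DS = 4.64 V ≥ V_ov = 1.21 V, the device is in saturation.
I_D = ½ k_n V_ov² (1 + λ V_DS) = 0.5 × 7.1 × 1.21² × (1 + 0.068 × 4.64) = 6.8 mA.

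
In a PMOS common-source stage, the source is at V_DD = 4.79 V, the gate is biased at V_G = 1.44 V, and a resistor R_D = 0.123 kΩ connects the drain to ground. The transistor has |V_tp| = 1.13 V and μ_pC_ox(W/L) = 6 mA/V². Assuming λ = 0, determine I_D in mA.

I_D = 14.8 mA

V_SG = V_DD − V_G = 4.79 − 1.44 = 3.35 V, so V_ov = 3.35 − 1.13 = 2.22 V.
Assume saturation: I_D = ½ k_p V_ov² = 0.5 × 6 × 2.22² = 14.8 mA, giving V_SD = V_DD − I_D R_D = 4.79 − 14.8 × 0.123 = 2.97 V.
V_SD = 2.97 V ≥ V_ov = 2.22 V, confirming saturation.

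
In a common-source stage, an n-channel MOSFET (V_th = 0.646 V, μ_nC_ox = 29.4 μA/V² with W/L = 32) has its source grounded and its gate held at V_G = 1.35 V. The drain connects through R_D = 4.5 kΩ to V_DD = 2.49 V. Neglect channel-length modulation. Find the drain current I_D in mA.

V_GS = V_G = 1.35 V, so V_ov = 1.35 − 0.646 = 0.704 V.
k_n = μ_nC_ox · (W/L) = 0.9408 mA/V².
Assume saturation: I_D = ½ k_n V_ov² = 0.5 × 0.9408 × 0.704² = 0.233 mA, giving V_DS = V_DD − I_D R_D = 2.49 − 0.233 × 4.5 = 1.44 V.
V_DS = 1.44 V ≥ V_ov = 0.704 V, confirming saturation.

I_D = 0.233 mA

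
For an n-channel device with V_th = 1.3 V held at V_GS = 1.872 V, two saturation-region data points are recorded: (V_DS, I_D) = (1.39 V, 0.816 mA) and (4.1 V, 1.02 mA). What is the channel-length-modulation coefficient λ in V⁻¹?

λ = 0.106 V⁻¹

With V_GS fixed, I_D ∝ (1 + λ V_DS) in saturation, so I_D2/I_D1 = (1 + λ V_DS2)/(1 + λ V_DS1).
1.02/0.816 = 1.25 = (1 + 4.1 λ)/(1 + 1.39 λ).
Solving: λ (I_D1 V_DS2 − I_D2 V_DS1) = I_D2 − I_D1, so λ = (1.02 − 0.816) / (0.816 × 4.1 − 1.02 × 1.39) = 0.204 / 1.93 = 0.106 V⁻¹.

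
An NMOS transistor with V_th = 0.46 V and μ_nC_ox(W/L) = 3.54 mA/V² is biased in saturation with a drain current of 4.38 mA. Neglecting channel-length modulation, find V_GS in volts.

In saturation I_D = ½ k_n (V_GS − V_th)², so V_GS − V_th = √(2 I_D / k_n) = √(2 × 4.38 / 3.54) = 1.57 V.
V_GS = 0.46 + 1.57 = 2.03 V.

V_GS = 2.03 V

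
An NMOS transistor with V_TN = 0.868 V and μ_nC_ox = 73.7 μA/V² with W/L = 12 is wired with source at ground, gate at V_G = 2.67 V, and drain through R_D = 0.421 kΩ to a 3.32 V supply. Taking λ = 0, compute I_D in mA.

I_D = 1.44 mA

V_GS = V_G = 2.67 V, so V_ov = 2.67 − 0.868 = 1.8 V.
k_n = μ_nC_ox · (W/L) = 0.8844 mA/V².
Assume saturation: I_D = ½ k_n V_ov² = 0.5 × 0.8844 × 1.8² = 1.44 mA, giving V_DS = V_DD − I_D R_D = 3.32 − 1.44 × 0.421 = 2.72 V.
V_DS = 2.72 V ≥ V_ov = 1.8 V, confirming saturation.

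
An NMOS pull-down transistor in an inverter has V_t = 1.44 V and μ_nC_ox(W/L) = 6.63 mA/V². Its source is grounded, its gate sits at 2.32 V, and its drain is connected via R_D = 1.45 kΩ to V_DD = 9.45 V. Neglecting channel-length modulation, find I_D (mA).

V_GS = V_G = 2.32 V, so V_ov = 2.32 − 1.44 = 0.88 V.
Assume saturation: I_D = ½ k_n V_ov² = 0.5 × 6.63 × 0.88² = 2.57 mA, giving V_DS = V_DD − I_D R_D = 9.45 − 2.57 × 1.45 = 5.73 V.
V_DS = 5.73 V ≥ V_ov = 0.88 V, confirming saturation.

I_D = 2.57 mA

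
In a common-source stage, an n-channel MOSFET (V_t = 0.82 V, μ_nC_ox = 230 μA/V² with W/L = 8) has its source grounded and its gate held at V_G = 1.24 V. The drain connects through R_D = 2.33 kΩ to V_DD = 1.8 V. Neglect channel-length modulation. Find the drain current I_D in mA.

V_GS = V_G = 1.24 V, so V_ov = 1.24 − 0.82 = 0.42 V.
k_n = μ_nC_ox · (W/L) = 1.84 mA/V².
Assume saturation: I_D = ½ k_n V_ov² = 0.5 × 1.84 × 0.42² = 0.162 mA, giving V_DS = V_DD − I_D R_D = 1.8 − 0.162 × 2.33 = 1.42 V.
V_DS = 1.42 V ≥ V_ov = 0.42 V, confirming saturation.

I_D = 0.162 mA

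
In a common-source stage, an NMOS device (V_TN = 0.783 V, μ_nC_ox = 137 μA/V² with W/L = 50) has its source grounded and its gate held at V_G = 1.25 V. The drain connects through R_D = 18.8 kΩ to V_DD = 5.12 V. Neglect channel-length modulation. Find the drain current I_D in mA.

V_GS = V_G = 1.25 V, so V_ov = 1.25 − 0.783 = 0.467 V.
k_n = μ_nC_ox · (W/L) = 6.85 mA/V².
Assume saturation: I_D = ½ k_n V_ov² = 0.5 × 6.85 × 0.467² = 0.747 mA, giving V_DS = V_DD − I_D R_D = 5.12 − 0.747 × 18.8 = -8.92 V.
But -8.92 V < V_ov = 0.467 V, so the device is actually in triode.
In triode I_D = k_n[V_ov V_DS − ½ V_DS²] and I_D = (V_DD − V_DS)/R_D. Equating: 64.4 V_DS² − 61.14 V_DS + 5.12 = 0, giving V_DS = 0.0928 V (the root below V_ov).
I_D = (5.12 − 0.0928) / 18.8 = 0.267 mA.

I_D = 0.267 mA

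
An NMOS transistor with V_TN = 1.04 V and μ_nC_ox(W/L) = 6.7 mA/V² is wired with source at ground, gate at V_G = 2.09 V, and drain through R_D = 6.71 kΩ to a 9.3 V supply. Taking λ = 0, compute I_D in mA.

I_D = 1.35 mA

V_GS = V_G = 2.09 V, so V_ov = 2.09 − 1.04 = 1.05 V.
Assume saturation: I_D = ½ k_n V_ov² = 0.5 × 6.7 × 1.05² = 3.69 mA, giving V_DS = V_DD − I_D R_D = 9.3 − 3.69 × 6.71 = -15.5 V.
But -15.5 V < V_ov = 1.05 V, so the device is actually in triode.
In triode I_D = k_n[V_ov V_DS − ½ V_DS²] and I_D = (V_DD − V_DS)/R_D. Equating: 22.5 V_DS² − 48.2 V_DS + 9.3 = 0, giving V_DS = 0.214 V (the root below V_ov).
I_D = (9.3 − 0.214) / 6.71 = 1.35 mA.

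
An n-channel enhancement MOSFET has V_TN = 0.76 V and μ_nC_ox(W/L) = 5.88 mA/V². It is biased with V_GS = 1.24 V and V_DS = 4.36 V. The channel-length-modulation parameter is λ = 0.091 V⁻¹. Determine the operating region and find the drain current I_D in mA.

Saturation; I_D = 0.946 mA

V_ov = V_GS − V_TN = 1.24 − 0.76 = 0.48 V.
Since V_DS = 4.36 V ≥ V_ov = 0.48 V, the device is in saturation.
I_D = ½ k_n V_ov² (1 + λ V_DS) = 0.5 × 5.88 × 0.48² × (1 + 0.091 × 4.36) = 0.946 mA.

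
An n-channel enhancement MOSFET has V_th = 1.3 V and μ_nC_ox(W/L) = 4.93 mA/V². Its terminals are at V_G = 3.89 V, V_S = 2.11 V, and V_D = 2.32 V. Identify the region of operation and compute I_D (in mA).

Triode; I_D = 0.388 mA

V_GS = V_G − V_S = 3.89 − 2.11 = 1.78 V; V_DS = V_D − V_S = 2.32 − 2.11 = 0.21 V.
V_ov = V_GS − V_th = 1.78 − 1.3 = 0.48 V.
Since V_DS = 0.21 V < V_ov = 0.48 V, the device is in the triode region.
I_D = k_n [V_ov · V_DS − ½ V_DS²] = 4.93 × [0.48 × 0.21 − 0.5 × 0.21²] = 0.388 mA.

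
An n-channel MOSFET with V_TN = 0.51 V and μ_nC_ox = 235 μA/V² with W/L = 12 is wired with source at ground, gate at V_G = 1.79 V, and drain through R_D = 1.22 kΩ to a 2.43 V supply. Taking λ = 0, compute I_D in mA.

I_D = 1.55 mA

V_GS = V_G = 1.79 V, so V_ov = 1.79 − 0.51 = 1.28 V.
k_n = μ_nC_ox · (W/L) = 2.82 mA/V².
Assume saturation: I_D = ½ k_n V_ov² = 0.5 × 2.82 × 1.28² = 2.31 mA, giving V_DS = V_DD − I_D R_D = 2.43 − 2.31 × 1.22 = -0.388 V.
But -0.388 V < V_ov = 1.28 V, so the device is actually in triode.
In triode I_D = k_n[V_ov V_DS − ½ V_DS²] and I_D = (V_DD − V_DS)/R_D. Equating: 1.72 V_DS² − 5.404 V_DS + 2.43 = 0, giving V_DS = 0.544 V (the root below V_ov).
I_D = (2.43 − 0.544) / 1.22 = 1.55 mA.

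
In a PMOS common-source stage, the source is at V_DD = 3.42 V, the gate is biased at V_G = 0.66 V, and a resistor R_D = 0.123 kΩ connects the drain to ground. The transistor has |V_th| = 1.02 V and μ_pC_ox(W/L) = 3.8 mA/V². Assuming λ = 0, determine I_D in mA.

I_D = 5.75 mA

V_SG = V_DD − V_G = 3.42 − 0.66 = 2.76 V, so V_ov = 2.76 − 1.02 = 1.74 V.
Assume saturation: I_D = ½ k_p V_ov² = 0.5 × 3.8 × 1.74² = 5.75 mA, giving V_SD = V_DD − I_D R_D = 3.42 − 5.75 × 0.123 = 2.71 V.
V_SD = 2.71 V ≥ V_ov = 1.74 V, confirming saturation.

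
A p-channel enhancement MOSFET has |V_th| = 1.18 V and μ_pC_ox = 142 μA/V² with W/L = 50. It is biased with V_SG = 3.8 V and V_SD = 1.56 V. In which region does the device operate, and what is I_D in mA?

k_p = μ_pC_ox · (W/L) = 7.1 mA/V².
V_ov = V_SG − |V_th| = 3.8 − 1.18 = 2.62 V.
Since V_SD = 1.56 V < V_ov = 2.62 V, the device is in the triode region.
I_D = k_p [V_ov · V_SD − ½ V_SD²] = 7.1 × [2.62 × 1.56 − 0.5 × 1.56²] = 20.4 mA.

Triode; I_D = 20.4 mA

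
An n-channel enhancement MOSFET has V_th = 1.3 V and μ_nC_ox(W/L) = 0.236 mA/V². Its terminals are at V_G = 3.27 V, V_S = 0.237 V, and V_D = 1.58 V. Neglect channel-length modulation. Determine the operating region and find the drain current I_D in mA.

V_GS = V_G − V_S = 3.27 − 0.237 = 3.03 V; V_DS = V_D − V_S = 1.58 − 0.237 = 1.34 V.
V_ov = V_GS − V_th = 3.03 − 1.3 = 1.73 V.
Since V_DS = 1.34 V < V_ov = 1.73 V, the device is in the triode region.
I_D = k_n [V_ov · V_DS − ½ V_DS²] = 0.236 × [1.73 × 1.34 − 0.5 × 1.34²] = 0.336 mA.

Triode; I_D = 0.336 mA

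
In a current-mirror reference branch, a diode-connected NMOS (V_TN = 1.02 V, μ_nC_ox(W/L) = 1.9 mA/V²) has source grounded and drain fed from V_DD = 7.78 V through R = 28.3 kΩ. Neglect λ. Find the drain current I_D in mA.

With gate tied to drain, V_GS = V_DS ≥ V_GS − V_TN, so the device is in saturation.
KCL at the drain: ½ k_n (V_GS − V_TN)² = (V_DD − V_GS)/R.
Let x = V_GS − 1.02. Then 26.9 x² + x − 6.76 = 0, giving x = 0.483 V (positive root), so V_GS = 1.5 V.
I_D = (V_DD − V_GS)/R = (7.78 − 1.5) / 28.3 = 0.222 mA.

I_D = 0.222 mA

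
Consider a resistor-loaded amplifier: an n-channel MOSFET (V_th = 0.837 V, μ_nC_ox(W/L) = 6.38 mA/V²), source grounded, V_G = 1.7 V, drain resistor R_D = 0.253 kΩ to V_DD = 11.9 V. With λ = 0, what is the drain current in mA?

I_D = 2.38 mA

V_GS = V_G = 1.7 V, so V_ov = 1.7 − 0.837 = 0.863 V.
Assume saturation: I_D = ½ k_n V_ov² = 0.5 × 6.38 × 0.863² = 2.38 mA, giving V_DS = V_DD − I_D R_D = 11.9 − 2.38 × 0.253 = 11.3 V.
V_DS = 11.3 V ≥ V_ov = 0.863 V, confirming saturation.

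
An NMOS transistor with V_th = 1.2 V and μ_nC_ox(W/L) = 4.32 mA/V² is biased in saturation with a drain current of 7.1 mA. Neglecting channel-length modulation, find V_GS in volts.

V_GS = 3.01 V

In saturation I_D = ½ k_n (V_GS − V_th)², so V_GS − V_th = √(2 I_D / k_n) = √(2 × 7.1 / 4.32) = 1.81 V.
V_GS = 1.2 + 1.81 = 3.01 V.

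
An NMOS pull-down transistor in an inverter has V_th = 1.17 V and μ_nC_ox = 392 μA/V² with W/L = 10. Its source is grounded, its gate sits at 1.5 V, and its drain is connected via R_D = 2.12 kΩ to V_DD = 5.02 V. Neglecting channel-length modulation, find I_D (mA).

V_GS = V_G = 1.5 V, so V_ov = 1.5 − 1.17 = 0.33 V.
k_n = μ_nC_ox · (W/L) = 3.92 mA/V².
Assume saturation: I_D = ½ k_n V_ov² = 0.5 × 3.92 × 0.33² = 0.213 mA, giving V_DS = V_DD − I_D R_D = 5.02 − 0.213 × 2.12 = 4.57 V.
V_DS = 4.57 V ≥ V_ov = 0.33 V, confirming saturation.

I_D = 0.213 mA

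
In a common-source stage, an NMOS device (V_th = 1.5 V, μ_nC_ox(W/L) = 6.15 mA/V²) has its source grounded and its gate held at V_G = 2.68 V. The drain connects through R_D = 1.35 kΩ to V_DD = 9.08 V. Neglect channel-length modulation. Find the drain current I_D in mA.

V_GS = V_G = 2.68 V, so V_ov = 2.68 − 1.5 = 1.18 V.
Assume saturation: I_D = ½ k_n V_ov² = 0.5 × 6.15 × 1.18² = 4.28 mA, giving V_DS = V_DD − I_D R_D = 9.08 − 4.28 × 1.35 = 3.3 V.
V_DS = 3.3 V ≥ V_ov = 1.18 V, confirming saturation.

I_D = 4.28 mA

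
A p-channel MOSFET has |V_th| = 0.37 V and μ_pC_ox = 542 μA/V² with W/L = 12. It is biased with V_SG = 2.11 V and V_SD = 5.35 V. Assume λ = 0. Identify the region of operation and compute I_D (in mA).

Saturation; I_D = 9.85 mA

k_p = μ_pC_ox · (W/L) = 6.504 mA/V².
V_ov = V_SG − |V_th| = 2.11 − 0.37 = 1.74 V.
Since V_SD = 5.35 V ≥ V_ov = 1.74 V, the device is in saturation.
I_D = ½ k_p V_ov² = 0.5 × 6.504 × 1.74² = 9.85 mA.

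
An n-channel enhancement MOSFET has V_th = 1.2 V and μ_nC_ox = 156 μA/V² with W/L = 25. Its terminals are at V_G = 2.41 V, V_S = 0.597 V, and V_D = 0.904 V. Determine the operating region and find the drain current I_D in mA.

Triode; I_D = 0.550 mA

V_GS = V_G − V_S = 2.41 − 0.597 = 1.81 V; V_DS = V_D − V_S = 0.904 − 0.597 = 0.307 V.
k_n = μ_nC_ox · (W/L) = 3.9 mA/V².
V_ov = V_GS − V_th = 1.81 − 1.2 = 0.613 V.
Since V_DS = 0.307 V < V_ov = 0.613 V, the device is in the triode region.
I_D = k_n [V_ov · V_DS − ½ V_DS²] = 3.9 × [0.613 × 0.307 − 0.5 × 0.307²] = 0.55 mA.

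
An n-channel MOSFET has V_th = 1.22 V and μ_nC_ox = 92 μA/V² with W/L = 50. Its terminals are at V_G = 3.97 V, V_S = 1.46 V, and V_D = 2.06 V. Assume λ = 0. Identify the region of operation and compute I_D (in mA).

V_GS = V_G − V_S = 3.97 − 1.46 = 2.51 V; V_DS = V_D − V_S = 2.06 − 1.46 = 0.6 V.
k_n = μ_nC_ox · (W/L) = 4.6 mA/V².
V_ov = V_GS − V_th = 2.51 − 1.22 = 1.29 V.
Since V_DS = 0.6 V < V_ov = 1.29 V, the device is in the triode region.
I_D = k_n [V_ov · V_DS − ½ V_DS²] = 4.6 × [1.29 × 0.6 − 0.5 × 0.6²] = 2.73 mA.

Triode; I_D = 2.73 mA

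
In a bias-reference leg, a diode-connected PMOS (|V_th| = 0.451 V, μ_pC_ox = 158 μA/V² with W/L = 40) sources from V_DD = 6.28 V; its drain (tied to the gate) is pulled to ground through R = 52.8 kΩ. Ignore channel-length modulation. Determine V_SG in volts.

V_SG = 0.635 V

With gate tied to drain, V_SG = V_SD ≥ V_SG − |V_th|, so the device is in saturation.
k_p = μ_pC_ox · (W/L) = 6.32 mA/V².
KCL at the drain: ½ k_p (V_SG − |V_th|)² = (V_DD − V_SG)/R.
Let x = V_SG − 0.451. Then 167 x² + x − 5.829 = 0, giving x = 0.184 V (positive root), so V_SG = 0.635 V.
I_D = (V_DD − V_SG)/R = (6.28 − 0.635) / 52.8 = 0.107 mA.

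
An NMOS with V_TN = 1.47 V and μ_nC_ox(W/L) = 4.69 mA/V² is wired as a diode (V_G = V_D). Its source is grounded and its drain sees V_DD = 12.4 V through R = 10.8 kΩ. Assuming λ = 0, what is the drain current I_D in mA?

I_D = 0.953 mA

With gate tied to drain, V_GS = V_DS ≥ V_GS − V_TN, so the device is in saturation.
KCL at the drain: ½ k_n (V_GS − V_TN)² = (V_DD − V_GS)/R.
Let x = V_GS − 1.47. Then 25.3 x² + x − 10.93 = 0, giving x = 0.637 V (positive root), so V_GS = 2.11 V.
I_D = (V_DD − V_GS)/R = (12.4 − 2.11) / 10.8 = 0.953 mA.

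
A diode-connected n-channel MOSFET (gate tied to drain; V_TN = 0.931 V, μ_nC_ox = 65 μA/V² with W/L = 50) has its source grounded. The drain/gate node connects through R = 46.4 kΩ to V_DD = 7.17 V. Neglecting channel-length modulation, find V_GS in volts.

V_GS = 1.21 V

With gate tied to drain, V_GS = V_DS ≥ V_GS − V_TN, so the device is in saturation.
k_n = μ_nC_ox · (W/L) = 3.25 mA/V².
KCL at the drain: ½ k_n (V_GS − V_TN)² = (V_DD − V_GS)/R.
Let x = V_GS − 0.931. Then 75.4 x² + x − 6.239 = 0, giving x = 0.281 V (positive root), so V_GS = 1.21 V.
I_D = (V_DD − V_GS)/R = (7.17 − 1.21) / 46.4 = 0.128 mA.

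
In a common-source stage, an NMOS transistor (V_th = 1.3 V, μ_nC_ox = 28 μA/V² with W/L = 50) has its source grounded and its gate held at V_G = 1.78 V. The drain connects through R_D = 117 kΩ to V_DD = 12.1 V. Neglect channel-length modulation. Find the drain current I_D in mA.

I_D = 0.102 mA

V_GS = V_G = 1.78 V, so V_ov = 1.78 − 1.3 = 0.48 V.
k_n = μ_nC_ox · (W/L) = 1.4 mA/V².
Assume saturation: I_D = ½ k_n V_ov² = 0.5 × 1.4 × 0.48² = 0.161 mA, giving V_DS = V_DD − I_D R_D = 12.1 − 0.161 × 117 = -6.77 V.
But -6.77 V < V_ov = 0.48 V, so the device is actually in triode.
In triode I_D = k_n[V_ov V_DS − ½ V_DS²] and I_D = (V_DD − V_DS)/R_D. Equating: 81.9 V_DS² − 79.62 V_DS + 12.1 = 0, giving V_DS = 0.189 V (the root below V_ov).
I_D = (12.1 − 0.189) / 117 = 0.102 mA.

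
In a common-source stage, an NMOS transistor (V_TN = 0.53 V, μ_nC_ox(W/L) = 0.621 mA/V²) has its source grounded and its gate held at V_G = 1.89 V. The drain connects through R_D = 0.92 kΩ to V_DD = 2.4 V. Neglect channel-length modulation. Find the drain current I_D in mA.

I_D = 0.574 mA

V_GS = V_G = 1.89 V, so V_ov = 1.89 − 0.53 = 1.36 V.
Assume saturation: I_D = ½ k_n V_ov² = 0.5 × 0.621 × 1.36² = 0.574 mA, giving V_DS = V_DD − I_D R_D = 2.4 − 0.574 × 0.92 = 1.87 V.
V_DS = 1.87 V ≥ V_ov = 1.36 V, confirming saturation.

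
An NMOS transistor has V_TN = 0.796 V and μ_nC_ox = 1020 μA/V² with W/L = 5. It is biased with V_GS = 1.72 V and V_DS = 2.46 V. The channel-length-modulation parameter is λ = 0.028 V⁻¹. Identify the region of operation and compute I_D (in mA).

k_n = μ_nC_ox · (W/L) = 5.1 mA/V².
V_ov = V_GS − V_TN = 1.72 − 0.796 = 0.924 V.
Since V_DS = 2.46 V ≥ V_ov = 0.924 V, the device is in saturation.
I_D = ½ k_n V_ov² (1 + λ V_DS) = 0.5 × 5.1 × 0.924² × (1 + 0.028 × 2.46) = 2.33 mA.

Saturation; I_D = 2.33 mA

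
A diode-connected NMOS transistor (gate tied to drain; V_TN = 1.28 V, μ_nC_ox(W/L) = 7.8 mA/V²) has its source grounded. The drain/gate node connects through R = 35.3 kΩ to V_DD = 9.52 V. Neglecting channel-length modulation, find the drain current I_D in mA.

I_D = 0.227 mA

With gate tied to drain, V_GS = V_DS ≥ V_GS − V_TN, so the device is in saturation.
KCL at the drain: ½ k_n (V_GS − V_TN)² = (V_DD − V_GS)/R.
Let x = V_GS − 1.28. Then 138 x² + x − 8.24 = 0, giving x = 0.241 V (positive root), so V_GS = 1.52 V.
I_D = (V_DD − V_GS)/R = (9.52 − 1.52) / 35.3 = 0.227 mA.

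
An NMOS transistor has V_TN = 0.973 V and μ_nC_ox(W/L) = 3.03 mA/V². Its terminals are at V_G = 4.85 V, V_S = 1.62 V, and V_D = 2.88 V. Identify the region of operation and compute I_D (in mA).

Triode; I_D = 6.21 mA

V_GS = V_G − V_S = 4.85 − 1.62 = 3.23 V; V_DS = V_D − V_S = 2.88 − 1.62 = 1.26 V.
V_ov = V_GS − V_TN = 3.23 − 0.973 = 2.26 V.
Since V_DS = 1.26 V < V_ov = 2.26 V, the device is in the triode region.
I_D = k_n [V_ov · V_DS − ½ V_DS²] = 3.03 × [2.26 × 1.26 − 0.5 × 1.26²] = 6.21 mA.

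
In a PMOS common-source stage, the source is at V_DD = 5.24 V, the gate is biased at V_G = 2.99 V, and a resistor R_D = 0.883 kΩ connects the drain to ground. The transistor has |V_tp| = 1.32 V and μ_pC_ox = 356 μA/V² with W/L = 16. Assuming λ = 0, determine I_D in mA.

V_SG = V_DD − V_G = 5.24 − 2.99 = 2.25 V, so V_ov = 2.25 − 1.32 = 0.93 V.
k_p = μ_pC_ox · (W/L) = 5.696 mA/V².
Assume saturation: I_D = ½ k_p V_ov² = 0.5 × 5.696 × 0.93² = 2.46 mA, giving V_SD = V_DD − I_D R_D = 5.24 − 2.46 × 0.883 = 3.06 V.
V_SD = 3.06 V ≥ V_ov = 0.93 V, confirming saturation.

I_D = 2.46 mA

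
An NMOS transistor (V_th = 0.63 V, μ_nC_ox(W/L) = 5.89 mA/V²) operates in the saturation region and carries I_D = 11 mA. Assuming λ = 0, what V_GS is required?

In saturation I_D = ½ k_n (V_GS − V_th)², so V_GS − V_th = √(2 I_D / k_n) = √(2 × 11 / 5.89) = 1.93 V.
V_GS = 0.63 + 1.93 = 2.56 V.

V_GS = 2.56 V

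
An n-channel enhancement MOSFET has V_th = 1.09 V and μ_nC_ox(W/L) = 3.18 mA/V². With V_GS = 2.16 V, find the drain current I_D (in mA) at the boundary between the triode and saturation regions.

I_D = 1.82 mA

At the boundary V_DS = V_ov = V_GS − V_th = 2.16 − 1.09 = 1.07 V.
I_D = ½ k_n V_ov² = 0.5 × 3.18 × 1.07² = 1.82 mA.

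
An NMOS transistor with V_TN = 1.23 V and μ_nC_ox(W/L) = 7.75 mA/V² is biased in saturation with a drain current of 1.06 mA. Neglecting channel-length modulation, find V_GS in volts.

In saturation I_D = ½ k_n (V_GS − V_TN)², so V_GS − V_TN = √(2 I_D / k_n) = √(2 × 1.06 / 7.75) = 0.523 V.
V_GS = 1.23 + 0.523 = 1.75 V.

V_GS = 1.75 V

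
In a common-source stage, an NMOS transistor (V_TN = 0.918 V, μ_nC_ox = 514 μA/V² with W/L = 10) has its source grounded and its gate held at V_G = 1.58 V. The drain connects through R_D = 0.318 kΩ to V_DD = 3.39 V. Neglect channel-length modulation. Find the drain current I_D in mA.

V_GS = V_G = 1.58 V, so V_ov = 1.58 − 0.918 = 0.662 V.
k_n = μ_nC_ox · (W/L) = 5.14 mA/V².
Assume saturation: I_D = ½ k_n V_ov² = 0.5 × 5.14 × 0.662² = 1.13 mA, giving V_DS = V_DD − I_D R_D = 3.39 − 1.13 × 0.318 = 3.03 V.
V_DS = 3.03 V ≥ V_ov = 0.662 V, confirming saturation.

I_D = 1.13 mA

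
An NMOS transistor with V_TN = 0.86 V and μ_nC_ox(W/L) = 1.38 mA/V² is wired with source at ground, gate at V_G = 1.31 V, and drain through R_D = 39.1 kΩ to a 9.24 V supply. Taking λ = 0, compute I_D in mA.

I_D = 0.140 mA

V_GS = V_G = 1.31 V, so V_ov = 1.31 − 0.86 = 0.45 V.
Assume saturation: I_D = ½ k_n V_ov² = 0.5 × 1.38 × 0.45² = 0.14 mA, giving V_DS = V_DD − I_D R_D = 9.24 − 0.14 × 39.1 = 3.78 V.
V_DS = 3.78 V ≥ V_ov = 0.45 V, confirming saturation.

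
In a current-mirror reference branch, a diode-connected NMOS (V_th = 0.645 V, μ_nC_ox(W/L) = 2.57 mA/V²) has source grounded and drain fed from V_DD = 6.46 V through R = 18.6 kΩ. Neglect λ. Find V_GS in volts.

V_GS = 1.12 V

With gate tied to drain, V_GS = V_DS ≥ V_GS − V_th, so the device is in saturation.
KCL at the drain: ½ k_n (V_GS − V_th)² = (V_DD − V_GS)/R.
Let x = V_GS − 0.645. Then 23.9 x² + x − 5.815 = 0, giving x = 0.473 V (positive root), so V_GS = 1.12 V.
I_D = (V_DD − V_GS)/R = (6.46 − 1.12) / 18.6 = 0.287 mA.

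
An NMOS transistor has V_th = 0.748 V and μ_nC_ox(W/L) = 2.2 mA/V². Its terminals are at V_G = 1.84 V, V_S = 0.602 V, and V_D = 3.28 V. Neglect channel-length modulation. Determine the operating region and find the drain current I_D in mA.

Saturation; I_D = 0.264 mA

V_GS = V_G − V_S = 1.84 − 0.602 = 1.24 V; V_DS = V_D − V_S = 3.28 − 0.602 = 2.68 V.
V_ov = V_GS − V_th = 1.24 − 0.748 = 0.49 V.
Since V_DS = 2.68 V ≥ V_ov = 0.49 V, the device is in saturation.
I_D = ½ k_n V_ov² = 0.5 × 2.2 × 0.49² = 0.264 mA.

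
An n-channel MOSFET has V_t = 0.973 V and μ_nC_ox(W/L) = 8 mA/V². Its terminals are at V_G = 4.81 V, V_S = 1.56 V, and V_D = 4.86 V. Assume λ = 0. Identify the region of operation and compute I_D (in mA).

Saturation; I_D = 20.7 mA

V_GS = V_G − V_S = 4.81 − 1.56 = 3.25 V; V_DS = V_D − V_S = 4.86 − 1.56 = 3.3 V.
V_ov = V_GS − V_t = 3.25 − 0.973 = 2.28 V.
Since V_DS = 3.3 V ≥ V_ov = 2.28 V, the device is in saturation.
I_D = ½ k_n V_ov² = 0.5 × 8 × 2.28² = 20.7 mA.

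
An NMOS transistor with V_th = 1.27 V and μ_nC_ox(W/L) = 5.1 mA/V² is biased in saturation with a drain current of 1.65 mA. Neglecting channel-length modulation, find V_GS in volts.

In saturation I_D = ½ k_n (V_GS − V_th)², so V_GS − V_th = √(2 I_D / k_n) = √(2 × 1.65 / 5.1) = 0.804 V.
V_GS = 1.27 + 0.804 = 2.07 V.

V_GS = 2.07 V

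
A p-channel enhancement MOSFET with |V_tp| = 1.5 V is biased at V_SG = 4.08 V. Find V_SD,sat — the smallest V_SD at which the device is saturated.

V_SD,sat = 2.58 V

The boundary between triode and saturation is V_SD = V_SG − |V_tp| = V_ov.
V_ov = 4.08 − 1.5 = 2.58 V.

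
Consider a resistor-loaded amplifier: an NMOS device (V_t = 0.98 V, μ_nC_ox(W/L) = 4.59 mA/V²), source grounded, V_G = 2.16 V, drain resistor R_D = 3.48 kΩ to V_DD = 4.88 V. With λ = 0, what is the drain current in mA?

V_GS = V_G = 2.16 V, so V_ov = 2.16 − 0.98 = 1.18 V.
Assume saturation: I_D = ½ k_n V_ov² = 0.5 × 4.59 × 1.18² = 3.2 mA, giving V_DS = V_DD − I_D R_D = 4.88 − 3.2 × 3.48 = -6.24 V.
But -6.24 V < V_ov = 1.18 V, so the device is actually in triode.
In triode I_D = k_n[V_ov V_DS − ½ V_DS²] and I_D = (V_DD − V_DS)/R_D. Equating: 7.99 V_DS² − 19.85 V_DS + 4.88 = 0, giving V_DS = 0.277 V (the root below V_ov).
I_D = (4.88 − 0.277) / 3.48 = 1.32 mA.

I_D = 1.32 mA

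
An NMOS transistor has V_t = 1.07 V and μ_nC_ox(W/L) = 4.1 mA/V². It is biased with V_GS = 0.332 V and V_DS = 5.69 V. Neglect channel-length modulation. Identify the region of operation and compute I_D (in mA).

V_GS = 0.332 V < V_t = 1.07 V, so the transistor is in cutoff.

Cutoff; I_D = 0 mA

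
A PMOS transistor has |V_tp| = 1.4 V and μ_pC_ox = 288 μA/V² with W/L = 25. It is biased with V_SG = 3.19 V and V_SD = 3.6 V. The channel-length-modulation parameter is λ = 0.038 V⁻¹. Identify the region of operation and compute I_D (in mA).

k_p = μ_pC_ox · (W/L) = 7.2 mA/V².
V_ov = V_SG − |V_tp| = 3.19 − 1.4 = 1.79 V.
Since V_SD = 3.6 V ≥ V_ov = 1.79 V, the device is in saturation.
I_D = ½ k_p V_ov² (1 + λ V_SD) = 0.5 × 7.2 × 1.79² × (1 + 0.038 × 3.6) = 13.1 mA.

Saturation; I_D = 13.1 mA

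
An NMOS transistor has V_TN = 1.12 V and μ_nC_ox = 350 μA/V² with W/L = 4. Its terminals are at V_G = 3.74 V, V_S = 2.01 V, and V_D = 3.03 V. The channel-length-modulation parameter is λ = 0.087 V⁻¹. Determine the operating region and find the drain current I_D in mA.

V_GS = V_G − V_S = 3.74 − 2.01 = 1.73 V; V_DS = V_D − V_S = 3.03 − 2.01 = 1.02 V.
k_n = μ_nC_ox · (W/L) = 1.4 mA/V².
V_ov = V_GS − V_TN = 1.73 − 1.12 = 0.61 V.
Since V_DS = 1.02 V ≥ V_ov = 0.61 V, the device is in saturation.
I_D = ½ k_n V_ov² (1 + λ V_DS) = 0.5 × 1.4 × 0.61² × (1 + 0.087 × 1.02) = 0.284 mA.

Saturation; I_D = 0.284 mA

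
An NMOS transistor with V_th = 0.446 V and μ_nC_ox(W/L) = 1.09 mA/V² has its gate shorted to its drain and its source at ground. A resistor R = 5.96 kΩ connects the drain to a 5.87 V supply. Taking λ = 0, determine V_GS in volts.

V_GS = 1.59 V

With gate tied to drain, V_GS = V_DS ≥ V_GS − V_th, so the device is in saturation.
KCL at the drain: ½ k_n (V_GS − V_th)² = (V_DD − V_GS)/R.
Let x = V_GS − 0.446. Then 3.25 x² + x − 5.424 = 0, giving x = 1.15 V (positive root), so V_GS = 1.59 V.
I_D = (V_DD − V_GS)/R = (5.87 − 1.59) / 5.96 = 0.718 mA.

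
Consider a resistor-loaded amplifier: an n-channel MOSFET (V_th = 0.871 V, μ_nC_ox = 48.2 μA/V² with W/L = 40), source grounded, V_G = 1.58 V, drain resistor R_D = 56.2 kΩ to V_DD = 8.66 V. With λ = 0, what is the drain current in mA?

V_GS = V_G = 1.58 V, so V_ov = 1.58 − 0.871 = 0.709 V.
k_n = μ_nC_ox · (W/L) = 1.928 mA/V².
Assume saturation: I_D = ½ k_n V_ov² = 0.5 × 1.928 × 0.709² = 0.485 mA, giving V_DS = V_DD − I_D R_D = 8.66 − 0.485 × 56.2 = -18.6 V.
But -18.6 V < V_ov = 0.709 V, so the device is actually in triode.
In triode I_D = k_n[V_ov V_DS − ½ V_DS²] and I_D = (V_DD − V_DS)/R_D. Equating: 54.2 V_DS² − 77.82 V_DS + 8.66 = 0, giving V_DS = 0.122 V (the root below V_ov).
I_D = (8.66 − 0.122) / 56.2 = 0.152 mA.

I_D = 0.152 mA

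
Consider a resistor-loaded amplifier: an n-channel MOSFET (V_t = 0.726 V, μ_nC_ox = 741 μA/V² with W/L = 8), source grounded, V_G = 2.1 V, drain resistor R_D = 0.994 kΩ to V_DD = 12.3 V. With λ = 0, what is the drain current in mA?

V_GS = V_G = 2.1 V, so V_ov = 2.1 − 0.726 = 1.37 V.
k_n = μ_nC_ox · (W/L) = 5.928 mA/V².
Assume saturation: I_D = ½ k_n V_ov² = 0.5 × 5.928 × 1.37² = 5.6 mA, giving V_DS = V_DD − I_D R_D = 12.3 − 5.6 × 0.994 = 6.74 V.
V_DS = 6.74 V ≥ V_ov = 1.37 V, confirming saturation.

I_D = 5.60 mA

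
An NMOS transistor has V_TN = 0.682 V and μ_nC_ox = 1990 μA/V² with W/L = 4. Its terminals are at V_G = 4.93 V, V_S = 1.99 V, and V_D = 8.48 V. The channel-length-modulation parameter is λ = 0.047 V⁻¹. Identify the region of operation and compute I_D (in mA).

V_GS = V_G − V_S = 4.93 − 1.99 = 2.94 V; V_DS = V_D − V_S = 8.48 − 1.99 = 6.49 V.
k_n = μ_nC_ox · (W/L) = 7.96 mA/V².
V_ov = V_GS − V_TN = 2.94 − 0.682 = 2.26 V.
Since V_DS = 6.49 V ≥ V_ov = 2.26 V, the device is in saturation.
I_D = ½ k_n V_ov² (1 + λ V_DS) = 0.5 × 7.96 × 2.26² × (1 + 0.047 × 6.49) = 26.5 mA.

Saturation; I_D = 26.5 mA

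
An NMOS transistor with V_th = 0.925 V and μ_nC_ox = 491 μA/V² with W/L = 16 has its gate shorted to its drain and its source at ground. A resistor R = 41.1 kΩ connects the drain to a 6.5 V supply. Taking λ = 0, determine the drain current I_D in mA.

With gate tied to drain, V_GS = V_DS ≥ V_GS − V_th, so the device is in saturation.
k_n = μ_nC_ox · (W/L) = 7.856 mA/V².
KCL at the drain: ½ k_n (V_GS − V_th)² = (V_DD − V_GS)/R.
Let x = V_GS − 0.925. Then 161 x² + x − 5.575 = 0, giving x = 0.183 V (positive root), so V_GS = 1.11 V.
I_D = (V_DD − V_GS)/R = (6.5 − 1.11) / 41.1 = 0.131 mA.

I_D = 0.131 mA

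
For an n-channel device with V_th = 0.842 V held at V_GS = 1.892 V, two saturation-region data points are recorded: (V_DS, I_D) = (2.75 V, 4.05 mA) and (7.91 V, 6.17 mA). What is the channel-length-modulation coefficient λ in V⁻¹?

λ = 0.141 V⁻¹

With V_GS fixed, I_D ∝ (1 + λ V_DS) in saturation, so I_D2/I_D1 = (1 + λ V_DS2)/(1 + λ V_DS1).
6.17/4.05 = 1.523 = (1 + 7.91 λ)/(1 + 2.75 λ).
Solving: λ (I_D1 V_DS2 − I_D2 V_DS1) = I_D2 − I_D1, so λ = (6.17 − 4.05) / (4.05 × 7.91 − 6.17 × 2.75) = 2.12 / 15.1 = 0.141 V⁻¹.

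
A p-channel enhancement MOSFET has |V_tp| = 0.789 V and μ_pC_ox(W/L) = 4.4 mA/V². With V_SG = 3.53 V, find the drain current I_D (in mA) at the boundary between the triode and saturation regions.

At the boundary V_SD = V_ov = V_SG − |V_tp| = 3.53 − 0.789 = 2.74 V.
I_D = ½ k_p V_ov² = 0.5 × 4.4 × 2.74² = 16.5 mA.

I_D = 16.5 mA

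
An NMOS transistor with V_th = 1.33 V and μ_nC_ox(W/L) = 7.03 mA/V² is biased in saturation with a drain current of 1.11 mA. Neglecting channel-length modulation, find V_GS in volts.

V_GS = 1.89 V

In saturation I_D = ½ k_n (V_GS − V_th)², so V_GS − V_th = √(2 I_D / k_n) = √(2 × 1.11 / 7.03) = 0.562 V.
V_GS = 1.33 + 0.562 = 1.89 V.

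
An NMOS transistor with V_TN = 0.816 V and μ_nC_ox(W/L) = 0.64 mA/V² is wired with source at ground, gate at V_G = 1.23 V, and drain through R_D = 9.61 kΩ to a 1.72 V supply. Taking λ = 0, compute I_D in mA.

I_D = 0.0548 mA

V_GS = V_G = 1.23 V, so V_ov = 1.23 − 0.816 = 0.414 V.
Assume saturation: I_D = ½ k_n V_ov² = 0.5 × 0.64 × 0.414² = 0.0548 mA, giving V_DS = V_DD − I_D R_D = 1.72 − 0.0548 × 9.61 = 1.19 V.
V_DS = 1.19 V ≥ V_ov = 0.414 V, confirming saturation.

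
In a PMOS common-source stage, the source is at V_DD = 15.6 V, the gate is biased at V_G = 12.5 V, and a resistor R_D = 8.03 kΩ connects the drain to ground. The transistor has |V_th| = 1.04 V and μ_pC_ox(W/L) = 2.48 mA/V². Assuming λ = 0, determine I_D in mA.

I_D = 1.89 mA

V_SG = V_DD − V_G = 15.6 − 12.5 = 3.1 V, so V_ov = 3.1 − 1.04 = 2.06 V.
Assume saturation: I_D = ½ k_p V_ov² = 0.5 × 2.48 × 2.06² = 5.26 mA, giving V_SD = V_DD − I_D R_D = 15.6 − 5.26 × 8.03 = -26.7 V.
But -26.7 V < V_ov = 2.06 V, so the device is actually in triode.
In triode I_D = k_p[V_ov V_SD − ½ V_SD²] and I_D = (V_DD − V_SD)/R_D. Equating: 9.96 V_SD² − 42.02 V_SD + 15.6 = 0, giving V_SD = 0.411 V (the root below V_ov).
I_D = (15.6 − 0.411) / 8.03 = 1.89 mA.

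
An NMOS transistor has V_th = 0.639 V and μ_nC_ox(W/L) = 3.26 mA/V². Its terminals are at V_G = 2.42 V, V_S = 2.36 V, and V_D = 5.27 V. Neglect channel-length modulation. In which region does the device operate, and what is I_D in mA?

Cutoff; I_D = 0 mA

V_GS = V_G − V_S = 2.42 − 2.36 = 0.06 V; V_DS = V_D − V_S = 5.27 − 2.36 = 2.91 V.
V_GS = 0.06 V < V_th = 0.639 V, so the transistor is in cutoff.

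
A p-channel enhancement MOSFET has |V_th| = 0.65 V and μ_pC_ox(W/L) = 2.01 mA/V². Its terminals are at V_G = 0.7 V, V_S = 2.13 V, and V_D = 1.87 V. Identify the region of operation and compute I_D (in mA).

Triode; I_D = 0.340 mA

V_SG = V_S − V_G = 2.13 − 0.7 = 1.43 V; V_SD = V_S − V_D = 2.13 − 1.87 = 0.26 V.
V_ov = V_SG − |V_th| = 1.43 − 0.65 = 0.78 V.
Since V_SD = 0.26 V < V_ov = 0.78 V, the device is in the triode region.
I_D = k_p [V_ov · V_SD − ½ V_SD²] = 2.01 × [0.78 × 0.26 − 0.5 × 0.26²] = 0.34 mA.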